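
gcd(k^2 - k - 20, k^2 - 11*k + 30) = k - 5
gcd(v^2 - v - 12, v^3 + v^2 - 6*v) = v + 3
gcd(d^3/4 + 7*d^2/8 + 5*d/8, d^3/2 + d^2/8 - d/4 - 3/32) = 1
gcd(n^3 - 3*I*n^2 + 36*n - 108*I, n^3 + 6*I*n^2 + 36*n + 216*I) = n^2 + 36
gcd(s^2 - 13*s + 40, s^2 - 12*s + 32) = s - 8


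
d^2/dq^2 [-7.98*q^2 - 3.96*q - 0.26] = -15.9600000000000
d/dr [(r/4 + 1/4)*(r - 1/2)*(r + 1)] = 3*r*(r + 1)/4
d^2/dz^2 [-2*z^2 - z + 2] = -4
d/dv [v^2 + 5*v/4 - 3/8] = 2*v + 5/4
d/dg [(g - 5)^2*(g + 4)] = 3*(g - 5)*(g + 1)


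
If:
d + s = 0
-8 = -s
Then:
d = -8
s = 8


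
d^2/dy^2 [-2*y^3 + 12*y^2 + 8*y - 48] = 24 - 12*y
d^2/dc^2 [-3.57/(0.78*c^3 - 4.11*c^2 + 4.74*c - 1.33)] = ((16.7076*c - 29.3454)*(0.78*c^3 - 4.11*c^2 + 4.74*c - 1.33) - 3.57*(2.34*c^2 - 8.22*c + 4.74)*(4.68*c^2 - 16.44*c + 9.48))/(0.78*c^3 - 4.11*c^2 + 4.74*c - 1.33)^3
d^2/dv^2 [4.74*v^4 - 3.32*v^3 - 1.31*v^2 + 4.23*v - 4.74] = 56.88*v^2 - 19.92*v - 2.62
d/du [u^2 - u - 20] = 2*u - 1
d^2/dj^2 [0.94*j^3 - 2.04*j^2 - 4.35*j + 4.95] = 5.64*j - 4.08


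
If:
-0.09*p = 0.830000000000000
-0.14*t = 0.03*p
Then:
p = -9.22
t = 1.98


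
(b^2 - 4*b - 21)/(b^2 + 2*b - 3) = (b - 7)/(b - 1)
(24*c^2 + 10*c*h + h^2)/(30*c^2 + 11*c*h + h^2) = (4*c + h)/(5*c + h)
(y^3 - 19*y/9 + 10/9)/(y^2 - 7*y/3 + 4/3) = (9*y^2 + 9*y - 10)/(3*(3*y - 4))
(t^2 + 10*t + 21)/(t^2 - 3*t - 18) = (t + 7)/(t - 6)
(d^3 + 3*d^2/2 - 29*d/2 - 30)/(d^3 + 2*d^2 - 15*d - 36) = (d + 5/2)/(d + 3)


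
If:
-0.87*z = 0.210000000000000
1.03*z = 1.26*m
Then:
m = -0.20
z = -0.24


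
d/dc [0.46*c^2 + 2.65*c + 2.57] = 0.92*c + 2.65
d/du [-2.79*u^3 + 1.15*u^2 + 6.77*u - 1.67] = -8.37*u^2 + 2.3*u + 6.77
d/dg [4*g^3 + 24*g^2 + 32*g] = 12*g^2 + 48*g + 32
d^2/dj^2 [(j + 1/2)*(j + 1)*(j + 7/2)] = 6*j + 10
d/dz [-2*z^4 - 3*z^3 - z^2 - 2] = z*(-8*z^2 - 9*z - 2)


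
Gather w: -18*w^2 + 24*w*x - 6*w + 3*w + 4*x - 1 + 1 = -18*w^2 + w*(24*x - 3) + 4*x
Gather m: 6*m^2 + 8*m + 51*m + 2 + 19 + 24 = 6*m^2 + 59*m + 45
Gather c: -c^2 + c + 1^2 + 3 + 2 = -c^2 + c + 6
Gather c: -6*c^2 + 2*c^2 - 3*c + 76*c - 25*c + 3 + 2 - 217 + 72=-4*c^2 + 48*c - 140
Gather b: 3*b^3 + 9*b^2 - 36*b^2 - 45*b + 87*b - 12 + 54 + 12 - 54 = 3*b^3 - 27*b^2 + 42*b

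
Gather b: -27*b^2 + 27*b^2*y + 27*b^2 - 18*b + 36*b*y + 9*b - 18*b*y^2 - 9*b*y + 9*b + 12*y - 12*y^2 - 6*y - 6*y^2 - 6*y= 27*b^2*y + b*(-18*y^2 + 27*y) - 18*y^2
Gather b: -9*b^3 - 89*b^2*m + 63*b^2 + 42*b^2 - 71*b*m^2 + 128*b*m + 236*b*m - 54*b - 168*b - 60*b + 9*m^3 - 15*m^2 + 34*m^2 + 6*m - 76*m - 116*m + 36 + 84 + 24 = -9*b^3 + b^2*(105 - 89*m) + b*(-71*m^2 + 364*m - 282) + 9*m^3 + 19*m^2 - 186*m + 144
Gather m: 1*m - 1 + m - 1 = 2*m - 2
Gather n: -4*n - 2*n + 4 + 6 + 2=12 - 6*n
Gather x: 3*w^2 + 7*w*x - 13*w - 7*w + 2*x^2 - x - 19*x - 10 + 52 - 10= 3*w^2 - 20*w + 2*x^2 + x*(7*w - 20) + 32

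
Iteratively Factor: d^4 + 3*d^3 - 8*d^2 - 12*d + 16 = (d - 1)*(d^3 + 4*d^2 - 4*d - 16) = (d - 1)*(d + 4)*(d^2 - 4) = (d - 1)*(d + 2)*(d + 4)*(d - 2)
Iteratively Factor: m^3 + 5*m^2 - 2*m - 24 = (m - 2)*(m^2 + 7*m + 12) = (m - 2)*(m + 3)*(m + 4)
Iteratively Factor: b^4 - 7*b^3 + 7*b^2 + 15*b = (b + 1)*(b^3 - 8*b^2 + 15*b) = (b - 5)*(b + 1)*(b^2 - 3*b) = (b - 5)*(b - 3)*(b + 1)*(b)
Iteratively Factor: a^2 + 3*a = (a + 3)*(a)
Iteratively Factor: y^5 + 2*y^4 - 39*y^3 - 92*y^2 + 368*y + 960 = (y + 4)*(y^4 - 2*y^3 - 31*y^2 + 32*y + 240) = (y + 4)^2*(y^3 - 6*y^2 - 7*y + 60) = (y + 3)*(y + 4)^2*(y^2 - 9*y + 20) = (y - 5)*(y + 3)*(y + 4)^2*(y - 4)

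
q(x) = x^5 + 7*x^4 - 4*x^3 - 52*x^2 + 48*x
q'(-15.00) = 157533.00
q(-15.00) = -403920.00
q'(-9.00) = 12405.00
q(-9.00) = -14850.00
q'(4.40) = 3617.28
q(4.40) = 3136.57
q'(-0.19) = 67.14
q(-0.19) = -10.96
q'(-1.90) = 75.39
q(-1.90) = -185.02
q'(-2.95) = -89.79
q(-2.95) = -184.72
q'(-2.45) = -0.85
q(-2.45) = -206.97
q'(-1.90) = 75.39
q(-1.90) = -185.02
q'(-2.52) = -12.57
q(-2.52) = -206.50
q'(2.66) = 463.76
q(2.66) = 168.08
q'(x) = 5*x^4 + 28*x^3 - 12*x^2 - 104*x + 48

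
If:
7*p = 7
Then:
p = 1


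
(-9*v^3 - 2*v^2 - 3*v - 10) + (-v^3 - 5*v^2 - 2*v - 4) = -10*v^3 - 7*v^2 - 5*v - 14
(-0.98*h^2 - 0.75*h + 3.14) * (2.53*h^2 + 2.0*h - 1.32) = -2.4794*h^4 - 3.8575*h^3 + 7.7378*h^2 + 7.27*h - 4.1448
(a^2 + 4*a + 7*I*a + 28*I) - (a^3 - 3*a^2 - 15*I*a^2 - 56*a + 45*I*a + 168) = -a^3 + 4*a^2 + 15*I*a^2 + 60*a - 38*I*a - 168 + 28*I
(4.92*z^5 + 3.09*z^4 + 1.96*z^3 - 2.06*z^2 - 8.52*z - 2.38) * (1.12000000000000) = 5.5104*z^5 + 3.4608*z^4 + 2.1952*z^3 - 2.3072*z^2 - 9.5424*z - 2.6656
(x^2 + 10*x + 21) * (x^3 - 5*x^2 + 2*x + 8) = x^5 + 5*x^4 - 27*x^3 - 77*x^2 + 122*x + 168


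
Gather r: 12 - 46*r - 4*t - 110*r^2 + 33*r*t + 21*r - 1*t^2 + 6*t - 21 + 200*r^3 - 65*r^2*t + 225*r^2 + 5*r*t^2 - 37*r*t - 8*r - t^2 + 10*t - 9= 200*r^3 + r^2*(115 - 65*t) + r*(5*t^2 - 4*t - 33) - 2*t^2 + 12*t - 18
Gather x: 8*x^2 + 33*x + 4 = 8*x^2 + 33*x + 4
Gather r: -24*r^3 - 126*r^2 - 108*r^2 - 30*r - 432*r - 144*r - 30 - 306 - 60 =-24*r^3 - 234*r^2 - 606*r - 396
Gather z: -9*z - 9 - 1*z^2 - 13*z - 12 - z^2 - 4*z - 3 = -2*z^2 - 26*z - 24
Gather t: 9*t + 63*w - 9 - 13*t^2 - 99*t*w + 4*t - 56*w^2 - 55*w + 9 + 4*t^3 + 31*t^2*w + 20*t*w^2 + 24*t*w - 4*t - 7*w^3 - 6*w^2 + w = 4*t^3 + t^2*(31*w - 13) + t*(20*w^2 - 75*w + 9) - 7*w^3 - 62*w^2 + 9*w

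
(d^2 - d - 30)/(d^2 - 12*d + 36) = (d + 5)/(d - 6)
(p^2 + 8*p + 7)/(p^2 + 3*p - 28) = (p + 1)/(p - 4)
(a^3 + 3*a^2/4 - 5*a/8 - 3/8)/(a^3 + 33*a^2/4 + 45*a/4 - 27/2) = (2*a^2 + 3*a + 1)/(2*(a^2 + 9*a + 18))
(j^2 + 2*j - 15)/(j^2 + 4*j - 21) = (j + 5)/(j + 7)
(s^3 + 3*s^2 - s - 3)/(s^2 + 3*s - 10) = (s^3 + 3*s^2 - s - 3)/(s^2 + 3*s - 10)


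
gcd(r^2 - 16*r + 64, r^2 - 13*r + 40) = r - 8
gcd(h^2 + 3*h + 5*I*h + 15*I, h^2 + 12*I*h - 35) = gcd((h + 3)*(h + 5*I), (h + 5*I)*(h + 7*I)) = h + 5*I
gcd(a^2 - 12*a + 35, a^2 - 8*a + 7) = a - 7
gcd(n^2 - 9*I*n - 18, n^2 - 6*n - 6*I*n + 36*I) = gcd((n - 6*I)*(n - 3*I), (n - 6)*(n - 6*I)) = n - 6*I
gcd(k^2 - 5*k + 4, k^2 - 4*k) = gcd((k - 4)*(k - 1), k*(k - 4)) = k - 4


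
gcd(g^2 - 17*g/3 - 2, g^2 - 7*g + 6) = g - 6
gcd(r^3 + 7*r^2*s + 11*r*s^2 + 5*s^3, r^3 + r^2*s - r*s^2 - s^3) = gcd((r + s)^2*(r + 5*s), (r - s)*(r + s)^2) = r^2 + 2*r*s + s^2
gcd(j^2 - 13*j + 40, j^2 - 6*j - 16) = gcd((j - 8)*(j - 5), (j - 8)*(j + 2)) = j - 8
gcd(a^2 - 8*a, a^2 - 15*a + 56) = a - 8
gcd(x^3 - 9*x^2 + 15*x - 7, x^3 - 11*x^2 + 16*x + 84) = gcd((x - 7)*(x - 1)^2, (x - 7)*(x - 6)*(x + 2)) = x - 7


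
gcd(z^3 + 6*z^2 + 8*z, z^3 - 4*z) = z^2 + 2*z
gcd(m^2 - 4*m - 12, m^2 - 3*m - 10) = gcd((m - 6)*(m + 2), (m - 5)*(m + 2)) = m + 2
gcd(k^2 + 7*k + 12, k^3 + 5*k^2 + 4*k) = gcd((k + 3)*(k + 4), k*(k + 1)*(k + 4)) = k + 4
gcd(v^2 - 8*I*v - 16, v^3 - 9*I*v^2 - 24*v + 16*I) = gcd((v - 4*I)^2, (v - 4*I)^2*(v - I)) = v^2 - 8*I*v - 16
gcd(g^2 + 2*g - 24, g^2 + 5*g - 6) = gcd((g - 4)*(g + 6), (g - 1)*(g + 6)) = g + 6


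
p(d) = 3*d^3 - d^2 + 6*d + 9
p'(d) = 9*d^2 - 2*d + 6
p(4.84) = 354.75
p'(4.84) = 207.15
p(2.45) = 61.82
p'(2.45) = 55.12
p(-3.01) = -99.93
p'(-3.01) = 93.56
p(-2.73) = -75.87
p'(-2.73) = 78.54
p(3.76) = 176.89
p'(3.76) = 125.72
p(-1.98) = -30.09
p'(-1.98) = 45.24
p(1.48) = 25.41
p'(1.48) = 22.75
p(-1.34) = -8.05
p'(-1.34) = 24.84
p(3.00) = 99.00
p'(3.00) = 81.00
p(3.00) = 99.00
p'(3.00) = 81.00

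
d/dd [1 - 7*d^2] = -14*d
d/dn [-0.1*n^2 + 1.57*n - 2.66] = 1.57 - 0.2*n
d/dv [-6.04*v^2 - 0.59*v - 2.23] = -12.08*v - 0.59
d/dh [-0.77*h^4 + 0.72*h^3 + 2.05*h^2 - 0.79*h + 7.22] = -3.08*h^3 + 2.16*h^2 + 4.1*h - 0.79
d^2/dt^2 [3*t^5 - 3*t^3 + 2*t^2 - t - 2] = 60*t^3 - 18*t + 4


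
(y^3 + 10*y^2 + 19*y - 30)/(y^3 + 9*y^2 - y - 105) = (y^2 + 5*y - 6)/(y^2 + 4*y - 21)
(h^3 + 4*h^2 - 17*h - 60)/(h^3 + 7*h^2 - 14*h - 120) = (h + 3)/(h + 6)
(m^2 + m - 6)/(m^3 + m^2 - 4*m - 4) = (m + 3)/(m^2 + 3*m + 2)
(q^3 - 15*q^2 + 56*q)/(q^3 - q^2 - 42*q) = (q - 8)/(q + 6)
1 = 1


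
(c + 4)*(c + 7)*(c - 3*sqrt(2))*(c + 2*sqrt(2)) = c^4 - sqrt(2)*c^3 + 11*c^3 - 11*sqrt(2)*c^2 + 16*c^2 - 132*c - 28*sqrt(2)*c - 336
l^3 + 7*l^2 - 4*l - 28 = (l - 2)*(l + 2)*(l + 7)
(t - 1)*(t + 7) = t^2 + 6*t - 7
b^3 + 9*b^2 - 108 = (b - 3)*(b + 6)^2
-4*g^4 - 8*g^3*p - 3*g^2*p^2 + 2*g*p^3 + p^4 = (-2*g + p)*(g + p)^2*(2*g + p)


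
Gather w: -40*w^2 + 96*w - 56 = -40*w^2 + 96*w - 56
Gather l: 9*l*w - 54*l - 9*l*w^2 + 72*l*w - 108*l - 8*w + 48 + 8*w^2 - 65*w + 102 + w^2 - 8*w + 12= l*(-9*w^2 + 81*w - 162) + 9*w^2 - 81*w + 162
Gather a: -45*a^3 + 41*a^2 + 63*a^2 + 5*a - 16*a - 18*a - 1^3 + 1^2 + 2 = -45*a^3 + 104*a^2 - 29*a + 2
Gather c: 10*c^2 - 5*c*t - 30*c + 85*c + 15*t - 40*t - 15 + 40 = 10*c^2 + c*(55 - 5*t) - 25*t + 25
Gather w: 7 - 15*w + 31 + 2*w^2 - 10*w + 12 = 2*w^2 - 25*w + 50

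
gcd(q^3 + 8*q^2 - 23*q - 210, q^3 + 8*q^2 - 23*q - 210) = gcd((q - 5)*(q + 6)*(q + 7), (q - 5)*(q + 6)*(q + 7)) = q^3 + 8*q^2 - 23*q - 210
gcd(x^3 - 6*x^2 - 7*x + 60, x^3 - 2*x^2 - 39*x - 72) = x + 3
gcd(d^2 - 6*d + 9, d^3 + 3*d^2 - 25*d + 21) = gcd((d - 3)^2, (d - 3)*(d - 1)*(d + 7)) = d - 3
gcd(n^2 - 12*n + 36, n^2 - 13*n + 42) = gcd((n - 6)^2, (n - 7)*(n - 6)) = n - 6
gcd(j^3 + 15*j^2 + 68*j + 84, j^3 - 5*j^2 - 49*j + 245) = j + 7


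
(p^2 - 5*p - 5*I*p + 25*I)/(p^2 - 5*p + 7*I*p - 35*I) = (p - 5*I)/(p + 7*I)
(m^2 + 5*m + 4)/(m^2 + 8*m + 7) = (m + 4)/(m + 7)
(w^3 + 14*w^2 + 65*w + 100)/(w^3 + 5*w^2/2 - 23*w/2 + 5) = 2*(w^2 + 9*w + 20)/(2*w^2 - 5*w + 2)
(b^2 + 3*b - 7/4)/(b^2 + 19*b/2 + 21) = (b - 1/2)/(b + 6)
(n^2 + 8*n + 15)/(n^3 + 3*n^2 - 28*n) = (n^2 + 8*n + 15)/(n*(n^2 + 3*n - 28))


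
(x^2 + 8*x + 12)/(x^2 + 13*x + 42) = (x + 2)/(x + 7)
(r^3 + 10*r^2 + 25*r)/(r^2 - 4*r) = (r^2 + 10*r + 25)/(r - 4)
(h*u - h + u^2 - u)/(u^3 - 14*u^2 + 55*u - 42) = (h + u)/(u^2 - 13*u + 42)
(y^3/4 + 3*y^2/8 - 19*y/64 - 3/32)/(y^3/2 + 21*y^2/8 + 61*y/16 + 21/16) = (16*y^3 + 24*y^2 - 19*y - 6)/(4*(8*y^3 + 42*y^2 + 61*y + 21))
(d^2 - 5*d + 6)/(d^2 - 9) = (d - 2)/(d + 3)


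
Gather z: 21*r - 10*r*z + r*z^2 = r*z^2 - 10*r*z + 21*r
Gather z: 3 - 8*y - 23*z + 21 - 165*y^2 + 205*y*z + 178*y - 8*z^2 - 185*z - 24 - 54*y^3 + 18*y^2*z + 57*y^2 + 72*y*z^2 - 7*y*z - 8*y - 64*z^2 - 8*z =-54*y^3 - 108*y^2 + 162*y + z^2*(72*y - 72) + z*(18*y^2 + 198*y - 216)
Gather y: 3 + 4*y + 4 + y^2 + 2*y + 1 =y^2 + 6*y + 8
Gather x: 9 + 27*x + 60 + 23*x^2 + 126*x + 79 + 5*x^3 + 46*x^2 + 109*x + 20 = 5*x^3 + 69*x^2 + 262*x + 168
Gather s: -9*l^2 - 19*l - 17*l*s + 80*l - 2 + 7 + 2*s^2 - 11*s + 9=-9*l^2 + 61*l + 2*s^2 + s*(-17*l - 11) + 14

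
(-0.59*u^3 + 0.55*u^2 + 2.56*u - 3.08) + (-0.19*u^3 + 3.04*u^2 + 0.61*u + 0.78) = -0.78*u^3 + 3.59*u^2 + 3.17*u - 2.3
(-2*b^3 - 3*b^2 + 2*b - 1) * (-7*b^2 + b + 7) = 14*b^5 + 19*b^4 - 31*b^3 - 12*b^2 + 13*b - 7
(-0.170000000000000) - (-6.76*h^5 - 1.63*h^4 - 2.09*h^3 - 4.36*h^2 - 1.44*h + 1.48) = 6.76*h^5 + 1.63*h^4 + 2.09*h^3 + 4.36*h^2 + 1.44*h - 1.65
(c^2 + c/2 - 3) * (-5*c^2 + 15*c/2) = -5*c^4 + 5*c^3 + 75*c^2/4 - 45*c/2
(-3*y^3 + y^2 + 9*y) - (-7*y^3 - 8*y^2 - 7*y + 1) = 4*y^3 + 9*y^2 + 16*y - 1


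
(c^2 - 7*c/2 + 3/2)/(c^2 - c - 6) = (c - 1/2)/(c + 2)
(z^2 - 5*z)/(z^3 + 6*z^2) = (z - 5)/(z*(z + 6))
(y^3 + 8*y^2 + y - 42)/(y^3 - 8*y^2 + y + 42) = (y^3 + 8*y^2 + y - 42)/(y^3 - 8*y^2 + y + 42)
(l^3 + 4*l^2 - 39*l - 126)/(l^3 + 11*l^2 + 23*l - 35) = (l^2 - 3*l - 18)/(l^2 + 4*l - 5)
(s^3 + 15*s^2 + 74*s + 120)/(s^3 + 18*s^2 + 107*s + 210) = (s + 4)/(s + 7)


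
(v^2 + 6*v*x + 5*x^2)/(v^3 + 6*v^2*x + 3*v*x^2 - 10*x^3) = (-v - x)/(-v^2 - v*x + 2*x^2)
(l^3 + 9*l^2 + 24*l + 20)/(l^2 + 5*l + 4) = (l^3 + 9*l^2 + 24*l + 20)/(l^2 + 5*l + 4)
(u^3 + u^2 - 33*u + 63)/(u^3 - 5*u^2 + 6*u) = (u^2 + 4*u - 21)/(u*(u - 2))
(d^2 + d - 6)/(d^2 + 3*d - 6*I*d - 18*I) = (d - 2)/(d - 6*I)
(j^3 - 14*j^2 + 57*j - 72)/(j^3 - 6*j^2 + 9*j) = (j - 8)/j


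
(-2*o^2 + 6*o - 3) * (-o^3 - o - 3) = 2*o^5 - 6*o^4 + 5*o^3 - 15*o + 9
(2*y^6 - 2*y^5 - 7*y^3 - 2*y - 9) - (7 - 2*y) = 2*y^6 - 2*y^5 - 7*y^3 - 16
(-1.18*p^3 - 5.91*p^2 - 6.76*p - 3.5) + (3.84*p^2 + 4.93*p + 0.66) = -1.18*p^3 - 2.07*p^2 - 1.83*p - 2.84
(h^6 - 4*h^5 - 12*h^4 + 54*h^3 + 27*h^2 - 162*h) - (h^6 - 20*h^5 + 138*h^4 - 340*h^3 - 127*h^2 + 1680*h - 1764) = 16*h^5 - 150*h^4 + 394*h^3 + 154*h^2 - 1842*h + 1764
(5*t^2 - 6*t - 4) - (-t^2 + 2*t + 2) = 6*t^2 - 8*t - 6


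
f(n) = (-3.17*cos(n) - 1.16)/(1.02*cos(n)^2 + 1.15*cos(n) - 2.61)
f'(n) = (2.04*sin(n)*cos(n) + 1.15*sin(n))*(-3.17*cos(n) - 1.16)/(1.02*cos(n)^2 + 1.15*cos(n) - 2.61)^2 + 3.17*sin(n)/(1.02*cos(n)^2 + 1.15*cos(n) - 2.61) = (3.2334*sin(n)^2 - 2.3664*cos(n) - 12.8411)*sin(n)/(1.02*cos(n)^2 + 1.15*cos(n) - 2.61)^2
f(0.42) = 5.71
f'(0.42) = -11.72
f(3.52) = -0.64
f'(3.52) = 0.48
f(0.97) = 1.81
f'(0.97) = -3.70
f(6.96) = 3.32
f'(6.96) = -7.03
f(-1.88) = 0.07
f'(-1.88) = 1.07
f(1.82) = 0.13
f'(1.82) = -1.11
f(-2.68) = -0.59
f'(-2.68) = 0.56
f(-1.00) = 1.70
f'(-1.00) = 3.48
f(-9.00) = -0.61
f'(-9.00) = 0.53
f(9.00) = -0.61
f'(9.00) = -0.53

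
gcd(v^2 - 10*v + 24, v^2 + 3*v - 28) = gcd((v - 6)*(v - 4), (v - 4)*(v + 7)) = v - 4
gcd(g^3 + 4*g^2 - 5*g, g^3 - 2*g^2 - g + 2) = g - 1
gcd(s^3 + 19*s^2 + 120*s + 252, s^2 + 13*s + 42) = s^2 + 13*s + 42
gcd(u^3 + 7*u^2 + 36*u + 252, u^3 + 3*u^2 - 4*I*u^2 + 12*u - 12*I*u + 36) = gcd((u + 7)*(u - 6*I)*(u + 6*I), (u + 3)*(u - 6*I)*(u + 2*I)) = u - 6*I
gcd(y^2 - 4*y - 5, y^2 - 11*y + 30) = y - 5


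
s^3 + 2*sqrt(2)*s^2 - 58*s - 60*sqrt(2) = (s - 5*sqrt(2))*(s + sqrt(2))*(s + 6*sqrt(2))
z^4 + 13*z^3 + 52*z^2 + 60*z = z*(z + 2)*(z + 5)*(z + 6)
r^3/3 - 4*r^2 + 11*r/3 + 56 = (r/3 + 1)*(r - 8)*(r - 7)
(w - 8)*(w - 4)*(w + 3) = w^3 - 9*w^2 - 4*w + 96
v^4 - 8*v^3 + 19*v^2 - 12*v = v*(v - 4)*(v - 3)*(v - 1)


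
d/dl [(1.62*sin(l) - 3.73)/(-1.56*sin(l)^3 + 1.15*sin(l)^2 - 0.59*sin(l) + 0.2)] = (5.0544*sin(l)^3 - 19.3194*sin(l)^2 + 8.579*sin(l) - 1.8767)*cos(l)/(2.4336*sin(l)^6 - 3.588*sin(l)^5 + 3.1633*sin(l)^4 - 1.981*sin(l)^3 + 0.8081*sin(l)^2 - 0.236*sin(l) + 0.04)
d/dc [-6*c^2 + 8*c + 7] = 8 - 12*c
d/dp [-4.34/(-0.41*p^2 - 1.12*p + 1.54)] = (-3.5588*p - 4.8608)/(0.41*p^2 + 1.12*p - 1.54)^2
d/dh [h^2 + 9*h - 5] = 2*h + 9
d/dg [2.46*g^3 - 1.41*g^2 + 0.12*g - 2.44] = 7.38*g^2 - 2.82*g + 0.12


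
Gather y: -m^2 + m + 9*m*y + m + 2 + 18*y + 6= -m^2 + 2*m + y*(9*m + 18) + 8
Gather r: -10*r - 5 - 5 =-10*r - 10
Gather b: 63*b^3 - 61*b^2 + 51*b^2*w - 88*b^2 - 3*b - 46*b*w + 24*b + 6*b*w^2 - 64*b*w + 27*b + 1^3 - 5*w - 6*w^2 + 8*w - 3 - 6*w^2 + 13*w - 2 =63*b^3 + b^2*(51*w - 149) + b*(6*w^2 - 110*w + 48) - 12*w^2 + 16*w - 4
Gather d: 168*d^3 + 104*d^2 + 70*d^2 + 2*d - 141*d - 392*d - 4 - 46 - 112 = 168*d^3 + 174*d^2 - 531*d - 162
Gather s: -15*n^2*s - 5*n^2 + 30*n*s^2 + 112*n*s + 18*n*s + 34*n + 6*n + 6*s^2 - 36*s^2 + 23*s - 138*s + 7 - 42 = -5*n^2 + 40*n + s^2*(30*n - 30) + s*(-15*n^2 + 130*n - 115) - 35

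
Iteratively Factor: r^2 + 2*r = (r)*(r + 2)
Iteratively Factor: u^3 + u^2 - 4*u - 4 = (u - 2)*(u^2 + 3*u + 2) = (u - 2)*(u + 1)*(u + 2)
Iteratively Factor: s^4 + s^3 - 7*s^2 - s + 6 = (s - 2)*(s^3 + 3*s^2 - s - 3) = (s - 2)*(s + 3)*(s^2 - 1) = (s - 2)*(s - 1)*(s + 3)*(s + 1)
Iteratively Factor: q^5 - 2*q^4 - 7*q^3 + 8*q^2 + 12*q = (q + 1)*(q^4 - 3*q^3 - 4*q^2 + 12*q) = (q - 3)*(q + 1)*(q^3 - 4*q) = q*(q - 3)*(q + 1)*(q^2 - 4) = q*(q - 3)*(q + 1)*(q + 2)*(q - 2)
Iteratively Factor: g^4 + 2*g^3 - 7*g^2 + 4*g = (g)*(g^3 + 2*g^2 - 7*g + 4) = g*(g + 4)*(g^2 - 2*g + 1) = g*(g - 1)*(g + 4)*(g - 1)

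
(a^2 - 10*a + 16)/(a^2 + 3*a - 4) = (a^2 - 10*a + 16)/(a^2 + 3*a - 4)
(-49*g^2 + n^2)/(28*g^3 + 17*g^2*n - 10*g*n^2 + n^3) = (-7*g - n)/(4*g^2 + 3*g*n - n^2)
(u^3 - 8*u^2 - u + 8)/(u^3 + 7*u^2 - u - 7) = (u - 8)/(u + 7)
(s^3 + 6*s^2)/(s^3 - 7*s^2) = (s + 6)/(s - 7)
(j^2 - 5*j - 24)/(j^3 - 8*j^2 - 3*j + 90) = (j - 8)/(j^2 - 11*j + 30)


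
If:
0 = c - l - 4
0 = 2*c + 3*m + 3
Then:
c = -3*m/2 - 3/2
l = -3*m/2 - 11/2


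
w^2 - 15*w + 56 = (w - 8)*(w - 7)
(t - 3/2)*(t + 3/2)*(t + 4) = t^3 + 4*t^2 - 9*t/4 - 9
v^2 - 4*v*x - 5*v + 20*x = (v - 5)*(v - 4*x)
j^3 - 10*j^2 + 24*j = j*(j - 6)*(j - 4)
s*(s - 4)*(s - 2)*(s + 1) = s^4 - 5*s^3 + 2*s^2 + 8*s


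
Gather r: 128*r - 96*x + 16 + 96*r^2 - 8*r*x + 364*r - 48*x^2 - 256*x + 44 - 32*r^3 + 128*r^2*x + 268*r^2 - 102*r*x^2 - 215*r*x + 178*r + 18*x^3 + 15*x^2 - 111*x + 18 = -32*r^3 + r^2*(128*x + 364) + r*(-102*x^2 - 223*x + 670) + 18*x^3 - 33*x^2 - 463*x + 78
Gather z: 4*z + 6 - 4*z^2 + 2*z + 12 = -4*z^2 + 6*z + 18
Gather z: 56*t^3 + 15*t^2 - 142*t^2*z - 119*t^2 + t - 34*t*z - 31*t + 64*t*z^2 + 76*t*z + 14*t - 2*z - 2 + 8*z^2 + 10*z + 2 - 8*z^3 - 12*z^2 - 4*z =56*t^3 - 104*t^2 - 16*t - 8*z^3 + z^2*(64*t - 4) + z*(-142*t^2 + 42*t + 4)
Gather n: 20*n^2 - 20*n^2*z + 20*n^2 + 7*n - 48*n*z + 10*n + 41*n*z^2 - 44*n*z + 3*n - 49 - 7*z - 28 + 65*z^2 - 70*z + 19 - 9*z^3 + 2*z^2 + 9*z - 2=n^2*(40 - 20*z) + n*(41*z^2 - 92*z + 20) - 9*z^3 + 67*z^2 - 68*z - 60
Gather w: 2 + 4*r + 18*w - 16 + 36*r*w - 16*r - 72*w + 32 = -12*r + w*(36*r - 54) + 18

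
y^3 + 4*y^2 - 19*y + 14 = (y - 2)*(y - 1)*(y + 7)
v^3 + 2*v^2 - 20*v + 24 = (v - 2)^2*(v + 6)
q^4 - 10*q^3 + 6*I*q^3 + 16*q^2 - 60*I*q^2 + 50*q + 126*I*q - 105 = (q - 7)*(q - 3)*(q + I)*(q + 5*I)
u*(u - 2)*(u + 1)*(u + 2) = u^4 + u^3 - 4*u^2 - 4*u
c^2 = c^2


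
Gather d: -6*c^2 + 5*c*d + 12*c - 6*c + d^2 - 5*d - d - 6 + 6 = -6*c^2 + 6*c + d^2 + d*(5*c - 6)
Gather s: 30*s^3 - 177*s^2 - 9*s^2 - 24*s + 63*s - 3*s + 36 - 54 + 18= 30*s^3 - 186*s^2 + 36*s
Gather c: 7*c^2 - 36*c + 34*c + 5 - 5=7*c^2 - 2*c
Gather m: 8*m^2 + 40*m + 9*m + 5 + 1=8*m^2 + 49*m + 6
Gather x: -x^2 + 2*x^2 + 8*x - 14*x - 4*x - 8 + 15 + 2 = x^2 - 10*x + 9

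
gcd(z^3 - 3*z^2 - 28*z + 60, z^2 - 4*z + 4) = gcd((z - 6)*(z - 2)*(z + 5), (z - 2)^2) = z - 2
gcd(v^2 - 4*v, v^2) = v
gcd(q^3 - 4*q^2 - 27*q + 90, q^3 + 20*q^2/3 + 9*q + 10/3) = q + 5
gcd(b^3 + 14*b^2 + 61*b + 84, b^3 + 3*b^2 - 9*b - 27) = b + 3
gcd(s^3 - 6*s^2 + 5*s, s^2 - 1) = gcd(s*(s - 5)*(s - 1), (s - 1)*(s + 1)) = s - 1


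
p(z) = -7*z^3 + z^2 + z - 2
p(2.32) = -81.71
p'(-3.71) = -295.47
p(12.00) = -11942.00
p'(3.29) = -219.73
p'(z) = -21*z^2 + 2*z + 1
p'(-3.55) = -270.75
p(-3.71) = 365.51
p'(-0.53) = -5.96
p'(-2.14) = -99.45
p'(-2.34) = -118.67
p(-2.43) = 101.92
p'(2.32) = -107.39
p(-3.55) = 320.22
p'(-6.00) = -767.00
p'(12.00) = -2999.00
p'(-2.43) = -127.86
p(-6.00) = 1540.00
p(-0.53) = -1.21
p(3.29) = -237.16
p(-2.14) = 69.04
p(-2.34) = 90.83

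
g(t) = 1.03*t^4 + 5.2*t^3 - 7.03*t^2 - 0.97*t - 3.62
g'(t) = 4.12*t^3 + 15.6*t^2 - 14.06*t - 0.97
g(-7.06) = 381.89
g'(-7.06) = -573.96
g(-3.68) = -165.50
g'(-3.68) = 56.71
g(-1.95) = -52.12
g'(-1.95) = 55.22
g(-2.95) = -117.43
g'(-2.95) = 70.50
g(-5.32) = -155.33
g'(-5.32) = -105.00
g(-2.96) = -118.13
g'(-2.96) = 70.48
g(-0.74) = -8.55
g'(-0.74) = 16.31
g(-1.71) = -39.71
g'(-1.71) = 48.09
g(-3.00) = -120.95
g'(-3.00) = 70.37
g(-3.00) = -120.95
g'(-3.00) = 70.37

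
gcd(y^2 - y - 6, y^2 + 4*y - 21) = y - 3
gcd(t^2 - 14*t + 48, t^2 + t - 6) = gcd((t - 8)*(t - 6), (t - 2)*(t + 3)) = 1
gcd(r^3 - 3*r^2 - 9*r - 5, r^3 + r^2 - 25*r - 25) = r^2 - 4*r - 5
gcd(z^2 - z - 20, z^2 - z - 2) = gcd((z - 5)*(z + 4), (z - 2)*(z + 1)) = 1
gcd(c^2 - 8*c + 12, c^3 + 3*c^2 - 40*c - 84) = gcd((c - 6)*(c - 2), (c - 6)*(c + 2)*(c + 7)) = c - 6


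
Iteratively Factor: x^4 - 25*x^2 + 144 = (x - 4)*(x^3 + 4*x^2 - 9*x - 36) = (x - 4)*(x + 4)*(x^2 - 9) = (x - 4)*(x - 3)*(x + 4)*(x + 3)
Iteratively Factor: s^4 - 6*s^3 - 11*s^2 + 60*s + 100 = (s + 2)*(s^3 - 8*s^2 + 5*s + 50) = (s - 5)*(s + 2)*(s^2 - 3*s - 10) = (s - 5)^2*(s + 2)*(s + 2)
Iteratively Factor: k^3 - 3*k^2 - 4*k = (k)*(k^2 - 3*k - 4) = k*(k - 4)*(k + 1)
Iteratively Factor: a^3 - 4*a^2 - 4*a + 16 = (a - 4)*(a^2 - 4) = (a - 4)*(a + 2)*(a - 2)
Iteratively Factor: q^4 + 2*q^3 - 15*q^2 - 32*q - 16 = (q - 4)*(q^3 + 6*q^2 + 9*q + 4) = (q - 4)*(q + 4)*(q^2 + 2*q + 1) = (q - 4)*(q + 1)*(q + 4)*(q + 1)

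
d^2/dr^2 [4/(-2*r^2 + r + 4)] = 8*(-4*r^2 + 2*r + (4*r - 1)^2 + 8)/(-2*r^2 + r + 4)^3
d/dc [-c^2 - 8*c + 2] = -2*c - 8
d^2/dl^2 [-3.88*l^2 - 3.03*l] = -7.76000000000000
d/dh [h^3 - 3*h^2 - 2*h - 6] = 3*h^2 - 6*h - 2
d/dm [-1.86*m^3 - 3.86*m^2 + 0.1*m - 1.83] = -5.58*m^2 - 7.72*m + 0.1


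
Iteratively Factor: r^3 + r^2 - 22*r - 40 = (r + 4)*(r^2 - 3*r - 10) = (r - 5)*(r + 4)*(r + 2)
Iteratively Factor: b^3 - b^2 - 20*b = (b + 4)*(b^2 - 5*b) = (b - 5)*(b + 4)*(b)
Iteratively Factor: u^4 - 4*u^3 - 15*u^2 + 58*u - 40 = (u - 5)*(u^3 + u^2 - 10*u + 8) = (u - 5)*(u + 4)*(u^2 - 3*u + 2) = (u - 5)*(u - 1)*(u + 4)*(u - 2)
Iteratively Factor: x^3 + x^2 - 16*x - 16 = (x + 1)*(x^2 - 16) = (x - 4)*(x + 1)*(x + 4)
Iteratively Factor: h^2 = (h)*(h)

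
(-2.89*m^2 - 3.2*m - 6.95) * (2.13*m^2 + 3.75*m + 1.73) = -6.1557*m^4 - 17.6535*m^3 - 31.8032*m^2 - 31.5985*m - 12.0235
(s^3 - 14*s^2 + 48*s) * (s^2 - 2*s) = s^5 - 16*s^4 + 76*s^3 - 96*s^2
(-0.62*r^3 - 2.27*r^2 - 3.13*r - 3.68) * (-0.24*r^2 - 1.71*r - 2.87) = 0.1488*r^5 + 1.605*r^4 + 6.4123*r^3 + 12.7504*r^2 + 15.2759*r + 10.5616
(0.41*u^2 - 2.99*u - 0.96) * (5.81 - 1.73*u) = -0.7093*u^3 + 7.5548*u^2 - 15.7111*u - 5.5776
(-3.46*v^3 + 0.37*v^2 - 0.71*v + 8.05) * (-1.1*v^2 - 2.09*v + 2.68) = 3.806*v^5 + 6.8244*v^4 - 9.2651*v^3 - 6.3795*v^2 - 18.7273*v + 21.574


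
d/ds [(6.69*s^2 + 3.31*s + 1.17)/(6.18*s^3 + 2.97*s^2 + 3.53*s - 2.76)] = (-41.3442*s^4 - 40.9116*s^3 - 7.9068*s^2 - 43.8786*s - 13.2657)/(38.1924*s^6 + 36.7092*s^5 + 52.4517*s^4 - 13.1454*s^3 - 3.9335*s^2 - 19.4856*s + 7.6176)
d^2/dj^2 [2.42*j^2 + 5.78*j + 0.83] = 4.84000000000000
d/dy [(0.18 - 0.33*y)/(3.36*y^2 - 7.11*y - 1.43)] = (1.1088*y^2 - 1.2096*y + 1.7517)/(11.2896*y^4 - 47.7792*y^3 + 40.9425*y^2 + 20.3346*y + 2.0449)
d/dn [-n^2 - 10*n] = -2*n - 10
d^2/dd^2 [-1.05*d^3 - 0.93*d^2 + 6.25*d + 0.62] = -6.3*d - 1.86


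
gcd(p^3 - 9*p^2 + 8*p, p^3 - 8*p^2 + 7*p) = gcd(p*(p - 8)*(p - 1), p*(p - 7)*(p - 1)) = p^2 - p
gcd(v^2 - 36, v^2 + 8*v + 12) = v + 6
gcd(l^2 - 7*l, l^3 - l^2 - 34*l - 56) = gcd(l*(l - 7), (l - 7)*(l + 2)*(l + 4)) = l - 7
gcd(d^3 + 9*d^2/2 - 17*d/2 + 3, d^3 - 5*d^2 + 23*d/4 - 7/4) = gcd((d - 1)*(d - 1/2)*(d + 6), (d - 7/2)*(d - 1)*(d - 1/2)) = d^2 - 3*d/2 + 1/2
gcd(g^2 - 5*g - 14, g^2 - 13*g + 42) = g - 7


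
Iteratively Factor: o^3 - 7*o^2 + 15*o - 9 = (o - 3)*(o^2 - 4*o + 3) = (o - 3)^2*(o - 1)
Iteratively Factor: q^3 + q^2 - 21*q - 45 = (q + 3)*(q^2 - 2*q - 15) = (q - 5)*(q + 3)*(q + 3)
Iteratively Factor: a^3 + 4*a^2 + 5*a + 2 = (a + 2)*(a^2 + 2*a + 1) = (a + 1)*(a + 2)*(a + 1)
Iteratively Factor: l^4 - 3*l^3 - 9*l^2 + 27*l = (l - 3)*(l^3 - 9*l) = (l - 3)^2*(l^2 + 3*l) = l*(l - 3)^2*(l + 3)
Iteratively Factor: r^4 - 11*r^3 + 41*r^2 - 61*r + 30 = (r - 2)*(r^3 - 9*r^2 + 23*r - 15) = (r - 3)*(r - 2)*(r^2 - 6*r + 5) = (r - 5)*(r - 3)*(r - 2)*(r - 1)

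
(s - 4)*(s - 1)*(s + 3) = s^3 - 2*s^2 - 11*s + 12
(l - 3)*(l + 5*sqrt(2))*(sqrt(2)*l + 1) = sqrt(2)*l^3 - 3*sqrt(2)*l^2 + 11*l^2 - 33*l + 5*sqrt(2)*l - 15*sqrt(2)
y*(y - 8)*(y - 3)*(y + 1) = y^4 - 10*y^3 + 13*y^2 + 24*y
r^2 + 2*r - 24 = (r - 4)*(r + 6)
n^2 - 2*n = n*(n - 2)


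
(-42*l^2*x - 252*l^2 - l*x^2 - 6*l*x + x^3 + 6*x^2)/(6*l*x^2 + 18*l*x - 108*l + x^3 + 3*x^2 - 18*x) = (-7*l + x)/(x - 3)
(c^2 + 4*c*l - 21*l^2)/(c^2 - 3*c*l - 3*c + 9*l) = (c + 7*l)/(c - 3)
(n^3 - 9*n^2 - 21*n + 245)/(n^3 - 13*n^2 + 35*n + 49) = (n + 5)/(n + 1)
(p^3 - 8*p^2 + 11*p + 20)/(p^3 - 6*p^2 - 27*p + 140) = (p^2 - 4*p - 5)/(p^2 - 2*p - 35)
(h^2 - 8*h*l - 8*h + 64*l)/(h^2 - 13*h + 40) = (h - 8*l)/(h - 5)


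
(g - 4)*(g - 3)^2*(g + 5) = g^4 - 5*g^3 - 17*g^2 + 129*g - 180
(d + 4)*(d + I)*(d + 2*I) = d^3 + 4*d^2 + 3*I*d^2 - 2*d + 12*I*d - 8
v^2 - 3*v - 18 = (v - 6)*(v + 3)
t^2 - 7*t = t*(t - 7)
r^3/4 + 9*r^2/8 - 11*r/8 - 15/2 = (r/4 + 1)*(r - 5/2)*(r + 3)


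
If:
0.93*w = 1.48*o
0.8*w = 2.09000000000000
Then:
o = 1.64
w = 2.61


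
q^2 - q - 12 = (q - 4)*(q + 3)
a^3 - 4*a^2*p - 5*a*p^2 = a*(a - 5*p)*(a + p)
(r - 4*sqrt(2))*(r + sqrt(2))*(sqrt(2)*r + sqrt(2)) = sqrt(2)*r^3 - 6*r^2 + sqrt(2)*r^2 - 8*sqrt(2)*r - 6*r - 8*sqrt(2)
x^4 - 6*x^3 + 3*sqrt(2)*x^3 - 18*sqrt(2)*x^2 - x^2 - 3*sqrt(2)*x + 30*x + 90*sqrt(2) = (x - 5)*(x - 3)*(x + 2)*(x + 3*sqrt(2))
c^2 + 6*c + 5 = (c + 1)*(c + 5)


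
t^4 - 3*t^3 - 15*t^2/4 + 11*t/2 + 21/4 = (t - 7/2)*(t - 3/2)*(t + 1)^2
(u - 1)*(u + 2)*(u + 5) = u^3 + 6*u^2 + 3*u - 10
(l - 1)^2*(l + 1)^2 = l^4 - 2*l^2 + 1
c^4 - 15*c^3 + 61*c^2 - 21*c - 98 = (c - 7)^2*(c - 2)*(c + 1)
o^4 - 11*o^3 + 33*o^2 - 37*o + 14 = (o - 7)*(o - 2)*(o - 1)^2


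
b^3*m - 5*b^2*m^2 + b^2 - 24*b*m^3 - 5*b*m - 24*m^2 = (b - 8*m)*(b + 3*m)*(b*m + 1)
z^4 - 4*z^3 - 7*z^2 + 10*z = z*(z - 5)*(z - 1)*(z + 2)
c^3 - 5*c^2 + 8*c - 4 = (c - 2)^2*(c - 1)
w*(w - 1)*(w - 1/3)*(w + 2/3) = w^4 - 2*w^3/3 - 5*w^2/9 + 2*w/9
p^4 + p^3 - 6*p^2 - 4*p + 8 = (p - 2)*(p - 1)*(p + 2)^2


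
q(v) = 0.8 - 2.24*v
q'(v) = -2.24000000000000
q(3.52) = -7.08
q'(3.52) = -2.24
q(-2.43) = 6.24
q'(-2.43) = -2.24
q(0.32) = 0.08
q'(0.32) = -2.24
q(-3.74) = 9.18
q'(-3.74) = -2.24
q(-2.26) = 5.86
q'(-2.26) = -2.24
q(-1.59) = 4.36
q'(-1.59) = -2.24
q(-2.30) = 5.95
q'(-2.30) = -2.24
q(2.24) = -4.22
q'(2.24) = -2.24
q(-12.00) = 27.68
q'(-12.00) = -2.24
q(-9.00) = 20.96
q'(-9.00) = -2.24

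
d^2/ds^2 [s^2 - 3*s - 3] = 2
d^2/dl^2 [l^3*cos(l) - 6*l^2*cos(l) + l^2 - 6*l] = -l^3*cos(l) + 6*sqrt(2)*l^2*cos(l + pi/4) + 24*l*sin(l) + 6*l*cos(l) - 12*cos(l) + 2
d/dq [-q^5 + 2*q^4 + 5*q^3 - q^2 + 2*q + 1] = -5*q^4 + 8*q^3 + 15*q^2 - 2*q + 2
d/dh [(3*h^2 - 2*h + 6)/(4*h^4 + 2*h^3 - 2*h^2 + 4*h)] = (-12*h^5 + 9*h^4 - 44*h^3 - 14*h^2 + 12*h - 12)/(2*h^2*(4*h^6 + 4*h^5 - 3*h^4 + 6*h^3 + 5*h^2 - 4*h + 4))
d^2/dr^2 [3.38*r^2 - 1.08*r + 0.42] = 6.76000000000000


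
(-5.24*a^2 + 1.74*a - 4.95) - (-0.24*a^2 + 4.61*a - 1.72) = -5.0*a^2 - 2.87*a - 3.23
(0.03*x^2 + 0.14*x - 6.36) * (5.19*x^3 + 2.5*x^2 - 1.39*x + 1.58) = 0.1557*x^5 + 0.8016*x^4 - 32.7001*x^3 - 16.0472*x^2 + 9.0616*x - 10.0488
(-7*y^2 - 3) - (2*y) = -7*y^2 - 2*y - 3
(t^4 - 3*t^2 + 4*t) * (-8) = -8*t^4 + 24*t^2 - 32*t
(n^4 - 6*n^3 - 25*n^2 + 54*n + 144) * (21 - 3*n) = -3*n^5 + 39*n^4 - 51*n^3 - 687*n^2 + 702*n + 3024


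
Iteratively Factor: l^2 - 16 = (l + 4)*(l - 4)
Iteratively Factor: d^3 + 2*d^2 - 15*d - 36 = (d + 3)*(d^2 - d - 12) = (d - 4)*(d + 3)*(d + 3)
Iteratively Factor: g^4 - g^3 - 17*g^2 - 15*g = (g)*(g^3 - g^2 - 17*g - 15) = g*(g + 3)*(g^2 - 4*g - 5) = g*(g + 1)*(g + 3)*(g - 5)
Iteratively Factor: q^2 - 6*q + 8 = (q - 2)*(q - 4)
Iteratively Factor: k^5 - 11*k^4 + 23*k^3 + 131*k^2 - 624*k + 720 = (k - 3)*(k^4 - 8*k^3 - k^2 + 128*k - 240) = (k - 3)^2*(k^3 - 5*k^2 - 16*k + 80) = (k - 3)^2*(k + 4)*(k^2 - 9*k + 20) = (k - 4)*(k - 3)^2*(k + 4)*(k - 5)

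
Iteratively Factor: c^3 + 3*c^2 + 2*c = (c + 1)*(c^2 + 2*c) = (c + 1)*(c + 2)*(c)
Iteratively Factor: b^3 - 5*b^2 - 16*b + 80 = (b - 5)*(b^2 - 16) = (b - 5)*(b + 4)*(b - 4)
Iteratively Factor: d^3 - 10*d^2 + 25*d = (d - 5)*(d^2 - 5*d) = d*(d - 5)*(d - 5)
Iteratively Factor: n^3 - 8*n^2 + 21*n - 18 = (n - 3)*(n^2 - 5*n + 6) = (n - 3)^2*(n - 2)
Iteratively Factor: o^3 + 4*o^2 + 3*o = (o + 1)*(o^2 + 3*o) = o*(o + 1)*(o + 3)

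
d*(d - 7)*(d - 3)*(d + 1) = d^4 - 9*d^3 + 11*d^2 + 21*d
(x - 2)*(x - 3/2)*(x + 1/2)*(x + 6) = x^4 + 3*x^3 - 67*x^2/4 + 9*x + 9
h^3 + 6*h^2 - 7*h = h*(h - 1)*(h + 7)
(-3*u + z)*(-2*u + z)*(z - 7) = 6*u^2*z - 42*u^2 - 5*u*z^2 + 35*u*z + z^3 - 7*z^2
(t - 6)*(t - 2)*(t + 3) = t^3 - 5*t^2 - 12*t + 36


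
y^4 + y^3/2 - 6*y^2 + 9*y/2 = y*(y - 3/2)*(y - 1)*(y + 3)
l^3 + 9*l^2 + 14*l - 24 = (l - 1)*(l + 4)*(l + 6)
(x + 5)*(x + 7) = x^2 + 12*x + 35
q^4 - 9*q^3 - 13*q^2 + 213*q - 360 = (q - 8)*(q - 3)^2*(q + 5)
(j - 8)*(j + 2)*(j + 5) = j^3 - j^2 - 46*j - 80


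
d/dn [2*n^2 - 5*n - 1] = 4*n - 5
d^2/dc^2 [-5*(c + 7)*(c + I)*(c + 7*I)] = -30*c - 70 - 80*I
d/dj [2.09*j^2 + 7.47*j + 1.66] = 4.18*j + 7.47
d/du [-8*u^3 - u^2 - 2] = 2*u*(-12*u - 1)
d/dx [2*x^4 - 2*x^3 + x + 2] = 8*x^3 - 6*x^2 + 1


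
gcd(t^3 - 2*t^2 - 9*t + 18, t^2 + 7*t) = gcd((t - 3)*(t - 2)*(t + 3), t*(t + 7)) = 1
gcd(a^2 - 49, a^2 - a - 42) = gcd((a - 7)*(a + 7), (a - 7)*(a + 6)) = a - 7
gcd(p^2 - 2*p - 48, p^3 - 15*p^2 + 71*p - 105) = 1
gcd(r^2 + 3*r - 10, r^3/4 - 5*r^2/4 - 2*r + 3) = 1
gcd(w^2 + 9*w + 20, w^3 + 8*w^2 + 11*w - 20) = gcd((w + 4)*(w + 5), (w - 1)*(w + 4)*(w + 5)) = w^2 + 9*w + 20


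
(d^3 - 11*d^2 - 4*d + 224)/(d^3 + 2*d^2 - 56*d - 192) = (d - 7)/(d + 6)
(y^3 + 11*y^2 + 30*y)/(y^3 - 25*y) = (y + 6)/(y - 5)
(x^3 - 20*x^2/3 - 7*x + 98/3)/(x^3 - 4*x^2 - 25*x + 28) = (3*x^2 + x - 14)/(3*(x^2 + 3*x - 4))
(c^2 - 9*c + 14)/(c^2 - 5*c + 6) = (c - 7)/(c - 3)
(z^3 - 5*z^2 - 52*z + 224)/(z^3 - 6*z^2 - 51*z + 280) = (z - 4)/(z - 5)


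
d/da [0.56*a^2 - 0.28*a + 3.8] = 1.12*a - 0.28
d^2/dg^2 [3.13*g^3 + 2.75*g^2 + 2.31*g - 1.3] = 18.78*g + 5.5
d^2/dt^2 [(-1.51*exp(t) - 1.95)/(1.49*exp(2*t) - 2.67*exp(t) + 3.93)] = (-3.352351*exp(4*t) - 23.324013*exp(3*t) + 76.325697*exp(2*t) + 15.928524*exp(t) - 43.783344)*exp(t)/(3.307949*exp(6*t) - 17.783001*exp(5*t) + 58.041162*exp(4*t) - 112.842477*exp(3*t) + 153.088434*exp(2*t) - 123.713649*exp(t) + 60.698457)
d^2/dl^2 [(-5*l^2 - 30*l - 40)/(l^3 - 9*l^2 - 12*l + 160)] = 10*(-l^3 - 6*l^2 + 198*l - 778)/(l^6 - 39*l^5 + 627*l^4 - 5317*l^3 + 25080*l^2 - 62400*l + 64000)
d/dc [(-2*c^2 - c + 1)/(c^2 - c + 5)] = (3*c^2 - 22*c - 4)/(c^4 - 2*c^3 + 11*c^2 - 10*c + 25)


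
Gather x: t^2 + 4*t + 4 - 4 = t^2 + 4*t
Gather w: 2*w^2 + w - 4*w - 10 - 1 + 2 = 2*w^2 - 3*w - 9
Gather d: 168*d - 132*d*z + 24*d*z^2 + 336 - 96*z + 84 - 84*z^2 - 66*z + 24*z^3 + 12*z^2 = d*(24*z^2 - 132*z + 168) + 24*z^3 - 72*z^2 - 162*z + 420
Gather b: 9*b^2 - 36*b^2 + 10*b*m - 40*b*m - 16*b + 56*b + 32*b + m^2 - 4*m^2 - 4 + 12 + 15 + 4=-27*b^2 + b*(72 - 30*m) - 3*m^2 + 27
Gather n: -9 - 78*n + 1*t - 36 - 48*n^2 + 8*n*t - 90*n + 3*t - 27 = -48*n^2 + n*(8*t - 168) + 4*t - 72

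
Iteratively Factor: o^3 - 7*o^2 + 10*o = (o - 2)*(o^2 - 5*o) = (o - 5)*(o - 2)*(o)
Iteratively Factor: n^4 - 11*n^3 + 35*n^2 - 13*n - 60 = (n - 4)*(n^3 - 7*n^2 + 7*n + 15) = (n - 5)*(n - 4)*(n^2 - 2*n - 3) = (n - 5)*(n - 4)*(n - 3)*(n + 1)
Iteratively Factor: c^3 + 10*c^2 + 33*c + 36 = (c + 4)*(c^2 + 6*c + 9) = (c + 3)*(c + 4)*(c + 3)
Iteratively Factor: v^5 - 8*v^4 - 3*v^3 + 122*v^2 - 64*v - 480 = (v + 2)*(v^4 - 10*v^3 + 17*v^2 + 88*v - 240) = (v + 2)*(v + 3)*(v^3 - 13*v^2 + 56*v - 80) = (v - 4)*(v + 2)*(v + 3)*(v^2 - 9*v + 20) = (v - 4)^2*(v + 2)*(v + 3)*(v - 5)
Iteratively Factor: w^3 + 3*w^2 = (w)*(w^2 + 3*w) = w^2*(w + 3)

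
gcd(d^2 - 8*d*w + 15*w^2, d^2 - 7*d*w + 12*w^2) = -d + 3*w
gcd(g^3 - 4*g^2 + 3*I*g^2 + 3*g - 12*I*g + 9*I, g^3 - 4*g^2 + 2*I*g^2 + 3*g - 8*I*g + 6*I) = g^2 - 4*g + 3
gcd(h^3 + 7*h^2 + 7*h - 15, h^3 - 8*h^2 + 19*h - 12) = h - 1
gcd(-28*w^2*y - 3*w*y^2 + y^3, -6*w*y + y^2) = y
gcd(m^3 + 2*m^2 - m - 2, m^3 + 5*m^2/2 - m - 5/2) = m^2 - 1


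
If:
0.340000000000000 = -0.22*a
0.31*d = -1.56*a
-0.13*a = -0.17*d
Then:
No Solution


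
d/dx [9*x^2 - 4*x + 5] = 18*x - 4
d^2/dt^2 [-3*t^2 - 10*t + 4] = -6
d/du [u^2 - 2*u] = 2*u - 2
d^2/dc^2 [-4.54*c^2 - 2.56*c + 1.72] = -9.08000000000000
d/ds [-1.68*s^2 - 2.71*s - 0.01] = -3.36*s - 2.71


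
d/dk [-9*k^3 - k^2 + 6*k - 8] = -27*k^2 - 2*k + 6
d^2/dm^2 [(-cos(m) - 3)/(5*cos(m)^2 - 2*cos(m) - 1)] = 10*(-45*(1 - cos(2*m))^2*cos(m) - 62*(1 - cos(2*m))^2 - 40*cos(m) - 96*cos(2*m) - 18*cos(3*m) + 10*cos(5*m) + 192)/(4*cos(m) - 5*cos(2*m) - 3)^3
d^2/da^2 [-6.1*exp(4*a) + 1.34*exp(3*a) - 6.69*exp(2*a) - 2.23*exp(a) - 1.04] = (-97.6*exp(3*a) + 12.06*exp(2*a) - 26.76*exp(a) - 2.23)*exp(a)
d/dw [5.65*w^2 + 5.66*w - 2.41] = 11.3*w + 5.66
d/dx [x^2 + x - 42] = 2*x + 1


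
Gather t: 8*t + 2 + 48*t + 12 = 56*t + 14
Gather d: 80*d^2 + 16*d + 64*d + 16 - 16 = 80*d^2 + 80*d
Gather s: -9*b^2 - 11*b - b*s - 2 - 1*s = -9*b^2 - 11*b + s*(-b - 1) - 2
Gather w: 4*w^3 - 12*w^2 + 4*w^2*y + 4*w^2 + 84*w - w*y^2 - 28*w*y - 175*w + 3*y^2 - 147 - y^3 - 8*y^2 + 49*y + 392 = 4*w^3 + w^2*(4*y - 8) + w*(-y^2 - 28*y - 91) - y^3 - 5*y^2 + 49*y + 245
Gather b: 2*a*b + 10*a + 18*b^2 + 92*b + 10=10*a + 18*b^2 + b*(2*a + 92) + 10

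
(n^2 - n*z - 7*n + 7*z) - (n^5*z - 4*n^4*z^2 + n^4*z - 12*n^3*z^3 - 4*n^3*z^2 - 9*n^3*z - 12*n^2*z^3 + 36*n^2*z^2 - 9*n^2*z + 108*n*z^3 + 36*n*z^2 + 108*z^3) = -n^5*z + 4*n^4*z^2 - n^4*z + 12*n^3*z^3 + 4*n^3*z^2 + 9*n^3*z + 12*n^2*z^3 - 36*n^2*z^2 + 9*n^2*z + n^2 - 108*n*z^3 - 36*n*z^2 - n*z - 7*n - 108*z^3 + 7*z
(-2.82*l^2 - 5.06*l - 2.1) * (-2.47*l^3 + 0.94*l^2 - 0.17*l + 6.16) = 6.9654*l^5 + 9.8474*l^4 + 0.910000000000001*l^3 - 18.485*l^2 - 30.8126*l - 12.936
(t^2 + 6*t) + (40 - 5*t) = t^2 + t + 40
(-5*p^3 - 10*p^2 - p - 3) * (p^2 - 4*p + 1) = -5*p^5 + 10*p^4 + 34*p^3 - 9*p^2 + 11*p - 3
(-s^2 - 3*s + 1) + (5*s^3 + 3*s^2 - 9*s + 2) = 5*s^3 + 2*s^2 - 12*s + 3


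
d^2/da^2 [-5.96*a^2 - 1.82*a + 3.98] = -11.9200000000000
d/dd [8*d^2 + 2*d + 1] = 16*d + 2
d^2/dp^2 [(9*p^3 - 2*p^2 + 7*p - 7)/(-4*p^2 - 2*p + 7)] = 2*(-416*p^3 + 882*p^2 - 1743*p + 224)/(64*p^6 + 96*p^5 - 288*p^4 - 328*p^3 + 504*p^2 + 294*p - 343)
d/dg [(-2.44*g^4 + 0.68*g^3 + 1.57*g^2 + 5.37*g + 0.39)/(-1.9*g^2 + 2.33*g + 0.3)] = (9.272*g^5 - 18.3476*g^4 + 0.2408*g^3 + 14.4731*g^2 + 2.424*g + 0.7023)/(3.61*g^4 - 8.854*g^3 + 4.2889*g^2 + 1.398*g + 0.09)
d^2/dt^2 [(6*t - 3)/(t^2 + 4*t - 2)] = 6*(4*(t + 2)^2*(2*t - 1) - (6*t + 7)*(t^2 + 4*t - 2))/(t^2 + 4*t - 2)^3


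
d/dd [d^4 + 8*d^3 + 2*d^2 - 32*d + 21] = 4*d^3 + 24*d^2 + 4*d - 32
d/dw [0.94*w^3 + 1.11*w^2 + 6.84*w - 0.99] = 2.82*w^2 + 2.22*w + 6.84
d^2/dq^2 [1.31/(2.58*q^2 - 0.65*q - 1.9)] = (17.439768*q^2 - 4.39374*q - 1.31*(5.16*q - 0.65)*(10.32*q - 1.3) - 12.84324)/(-2.58*q^2 + 0.65*q + 1.9)^3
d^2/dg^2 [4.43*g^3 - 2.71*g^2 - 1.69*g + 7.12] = 26.58*g - 5.42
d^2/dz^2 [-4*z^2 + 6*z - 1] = -8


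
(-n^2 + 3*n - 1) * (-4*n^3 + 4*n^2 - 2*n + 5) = 4*n^5 - 16*n^4 + 18*n^3 - 15*n^2 + 17*n - 5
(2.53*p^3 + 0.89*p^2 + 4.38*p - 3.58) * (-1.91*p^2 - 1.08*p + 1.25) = -4.8323*p^5 - 4.4323*p^4 - 6.1645*p^3 + 3.2199*p^2 + 9.3414*p - 4.475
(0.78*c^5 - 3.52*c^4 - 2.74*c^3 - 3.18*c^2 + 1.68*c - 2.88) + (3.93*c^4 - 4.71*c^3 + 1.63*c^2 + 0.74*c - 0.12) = 0.78*c^5 + 0.41*c^4 - 7.45*c^3 - 1.55*c^2 + 2.42*c - 3.0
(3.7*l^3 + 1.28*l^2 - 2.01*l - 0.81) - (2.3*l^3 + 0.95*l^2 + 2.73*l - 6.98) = 1.4*l^3 + 0.33*l^2 - 4.74*l + 6.17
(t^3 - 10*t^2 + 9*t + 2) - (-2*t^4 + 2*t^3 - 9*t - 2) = 2*t^4 - t^3 - 10*t^2 + 18*t + 4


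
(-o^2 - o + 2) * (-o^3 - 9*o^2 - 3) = o^5 + 10*o^4 + 7*o^3 - 15*o^2 + 3*o - 6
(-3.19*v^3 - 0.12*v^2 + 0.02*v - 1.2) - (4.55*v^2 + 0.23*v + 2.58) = -3.19*v^3 - 4.67*v^2 - 0.21*v - 3.78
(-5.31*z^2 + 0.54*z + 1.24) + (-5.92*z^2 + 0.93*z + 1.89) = -11.23*z^2 + 1.47*z + 3.13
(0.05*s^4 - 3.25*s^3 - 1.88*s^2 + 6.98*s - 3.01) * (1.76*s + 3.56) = 0.088*s^5 - 5.542*s^4 - 14.8788*s^3 + 5.592*s^2 + 19.5512*s - 10.7156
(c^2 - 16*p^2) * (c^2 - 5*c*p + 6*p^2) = c^4 - 5*c^3*p - 10*c^2*p^2 + 80*c*p^3 - 96*p^4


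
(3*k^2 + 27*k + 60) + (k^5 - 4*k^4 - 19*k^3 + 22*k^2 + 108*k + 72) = k^5 - 4*k^4 - 19*k^3 + 25*k^2 + 135*k + 132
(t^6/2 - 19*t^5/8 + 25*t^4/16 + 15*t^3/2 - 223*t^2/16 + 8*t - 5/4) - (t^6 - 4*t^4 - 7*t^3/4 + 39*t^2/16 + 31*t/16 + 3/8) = -t^6/2 - 19*t^5/8 + 89*t^4/16 + 37*t^3/4 - 131*t^2/8 + 97*t/16 - 13/8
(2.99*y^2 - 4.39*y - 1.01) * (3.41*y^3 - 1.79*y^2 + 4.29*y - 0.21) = 10.1959*y^5 - 20.322*y^4 + 17.2411*y^3 - 17.6531*y^2 - 3.411*y + 0.2121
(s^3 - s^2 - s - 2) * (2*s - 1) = 2*s^4 - 3*s^3 - s^2 - 3*s + 2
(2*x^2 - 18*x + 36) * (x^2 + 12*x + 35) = 2*x^4 + 6*x^3 - 110*x^2 - 198*x + 1260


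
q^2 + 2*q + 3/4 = (q + 1/2)*(q + 3/2)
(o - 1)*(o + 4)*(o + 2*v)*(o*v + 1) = o^4*v + 2*o^3*v^2 + 3*o^3*v + o^3 + 6*o^2*v^2 - 2*o^2*v + 3*o^2 - 8*o*v^2 + 6*o*v - 4*o - 8*v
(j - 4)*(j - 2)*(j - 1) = j^3 - 7*j^2 + 14*j - 8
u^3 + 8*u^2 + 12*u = u*(u + 2)*(u + 6)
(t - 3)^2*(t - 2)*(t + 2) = t^4 - 6*t^3 + 5*t^2 + 24*t - 36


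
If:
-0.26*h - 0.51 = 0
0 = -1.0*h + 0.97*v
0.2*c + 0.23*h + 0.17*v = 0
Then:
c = 3.97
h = -1.96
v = -2.02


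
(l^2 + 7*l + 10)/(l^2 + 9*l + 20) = (l + 2)/(l + 4)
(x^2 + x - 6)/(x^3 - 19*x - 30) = (x - 2)/(x^2 - 3*x - 10)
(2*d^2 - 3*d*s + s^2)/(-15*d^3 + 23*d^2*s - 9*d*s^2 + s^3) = (-2*d + s)/(15*d^2 - 8*d*s + s^2)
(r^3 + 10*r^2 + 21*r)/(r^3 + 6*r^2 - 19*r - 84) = r/(r - 4)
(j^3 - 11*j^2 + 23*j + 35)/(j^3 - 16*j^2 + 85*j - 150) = (j^2 - 6*j - 7)/(j^2 - 11*j + 30)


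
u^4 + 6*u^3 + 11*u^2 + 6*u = u*(u + 1)*(u + 2)*(u + 3)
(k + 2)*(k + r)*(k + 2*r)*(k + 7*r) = k^4 + 10*k^3*r + 2*k^3 + 23*k^2*r^2 + 20*k^2*r + 14*k*r^3 + 46*k*r^2 + 28*r^3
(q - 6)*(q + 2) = q^2 - 4*q - 12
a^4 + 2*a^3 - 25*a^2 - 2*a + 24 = (a - 4)*(a - 1)*(a + 1)*(a + 6)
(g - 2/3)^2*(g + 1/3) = g^3 - g^2 + 4/27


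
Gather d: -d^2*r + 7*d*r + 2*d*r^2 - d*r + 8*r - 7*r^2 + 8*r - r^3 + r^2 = -d^2*r + d*(2*r^2 + 6*r) - r^3 - 6*r^2 + 16*r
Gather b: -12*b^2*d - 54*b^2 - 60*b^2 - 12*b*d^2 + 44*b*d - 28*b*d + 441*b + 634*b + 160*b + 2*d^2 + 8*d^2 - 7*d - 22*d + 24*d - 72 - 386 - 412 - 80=b^2*(-12*d - 114) + b*(-12*d^2 + 16*d + 1235) + 10*d^2 - 5*d - 950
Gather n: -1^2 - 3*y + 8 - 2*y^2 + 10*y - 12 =-2*y^2 + 7*y - 5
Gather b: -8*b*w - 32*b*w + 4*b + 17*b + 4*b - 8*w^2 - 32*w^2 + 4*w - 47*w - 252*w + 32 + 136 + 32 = b*(25 - 40*w) - 40*w^2 - 295*w + 200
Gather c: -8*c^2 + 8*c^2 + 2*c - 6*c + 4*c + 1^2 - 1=0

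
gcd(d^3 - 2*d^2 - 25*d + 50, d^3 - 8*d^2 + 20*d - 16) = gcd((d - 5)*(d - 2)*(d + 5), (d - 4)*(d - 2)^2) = d - 2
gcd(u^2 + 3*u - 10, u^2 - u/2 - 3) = u - 2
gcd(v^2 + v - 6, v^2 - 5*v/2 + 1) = v - 2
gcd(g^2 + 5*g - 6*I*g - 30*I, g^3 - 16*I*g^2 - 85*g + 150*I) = g - 6*I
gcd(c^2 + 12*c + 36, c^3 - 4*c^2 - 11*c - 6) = 1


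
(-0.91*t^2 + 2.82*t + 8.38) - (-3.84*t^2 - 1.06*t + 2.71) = 2.93*t^2 + 3.88*t + 5.67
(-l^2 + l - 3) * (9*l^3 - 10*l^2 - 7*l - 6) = -9*l^5 + 19*l^4 - 30*l^3 + 29*l^2 + 15*l + 18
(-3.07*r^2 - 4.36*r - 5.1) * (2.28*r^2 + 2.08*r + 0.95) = -6.9996*r^4 - 16.3264*r^3 - 23.6133*r^2 - 14.75*r - 4.845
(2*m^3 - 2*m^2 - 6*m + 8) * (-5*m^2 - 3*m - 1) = -10*m^5 + 4*m^4 + 34*m^3 - 20*m^2 - 18*m - 8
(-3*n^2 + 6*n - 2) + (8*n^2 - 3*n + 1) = 5*n^2 + 3*n - 1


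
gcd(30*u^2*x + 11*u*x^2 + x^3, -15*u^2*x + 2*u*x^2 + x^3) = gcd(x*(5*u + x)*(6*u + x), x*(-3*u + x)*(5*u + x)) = 5*u*x + x^2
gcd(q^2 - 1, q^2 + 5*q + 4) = q + 1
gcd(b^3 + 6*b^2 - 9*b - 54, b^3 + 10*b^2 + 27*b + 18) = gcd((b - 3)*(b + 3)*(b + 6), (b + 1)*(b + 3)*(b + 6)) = b^2 + 9*b + 18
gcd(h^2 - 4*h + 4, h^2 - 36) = 1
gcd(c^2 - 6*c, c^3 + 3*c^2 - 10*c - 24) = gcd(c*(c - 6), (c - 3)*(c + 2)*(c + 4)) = 1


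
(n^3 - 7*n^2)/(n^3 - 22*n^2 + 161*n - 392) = n^2/(n^2 - 15*n + 56)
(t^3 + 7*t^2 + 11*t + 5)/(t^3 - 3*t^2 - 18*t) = (t^3 + 7*t^2 + 11*t + 5)/(t*(t^2 - 3*t - 18))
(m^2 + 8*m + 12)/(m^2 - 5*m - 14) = (m + 6)/(m - 7)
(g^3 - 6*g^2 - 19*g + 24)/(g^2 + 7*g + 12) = (g^2 - 9*g + 8)/(g + 4)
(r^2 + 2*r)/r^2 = (r + 2)/r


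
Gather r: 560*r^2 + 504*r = 560*r^2 + 504*r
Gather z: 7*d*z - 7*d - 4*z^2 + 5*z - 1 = -7*d - 4*z^2 + z*(7*d + 5) - 1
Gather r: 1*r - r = 0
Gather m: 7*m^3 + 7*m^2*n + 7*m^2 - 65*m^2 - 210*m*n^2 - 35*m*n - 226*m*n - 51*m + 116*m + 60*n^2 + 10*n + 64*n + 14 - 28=7*m^3 + m^2*(7*n - 58) + m*(-210*n^2 - 261*n + 65) + 60*n^2 + 74*n - 14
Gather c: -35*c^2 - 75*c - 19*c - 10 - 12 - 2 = -35*c^2 - 94*c - 24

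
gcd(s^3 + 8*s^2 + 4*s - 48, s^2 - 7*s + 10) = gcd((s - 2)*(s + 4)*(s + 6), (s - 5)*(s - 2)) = s - 2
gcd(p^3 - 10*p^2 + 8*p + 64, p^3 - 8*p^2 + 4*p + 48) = p^2 - 2*p - 8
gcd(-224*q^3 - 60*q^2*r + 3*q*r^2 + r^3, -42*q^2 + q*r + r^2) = 7*q + r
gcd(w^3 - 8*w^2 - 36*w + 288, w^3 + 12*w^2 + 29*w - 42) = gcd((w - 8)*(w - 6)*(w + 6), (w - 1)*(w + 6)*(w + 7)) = w + 6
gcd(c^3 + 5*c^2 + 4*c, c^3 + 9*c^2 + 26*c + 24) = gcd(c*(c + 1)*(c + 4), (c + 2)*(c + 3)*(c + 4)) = c + 4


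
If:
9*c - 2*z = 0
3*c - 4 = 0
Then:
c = 4/3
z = 6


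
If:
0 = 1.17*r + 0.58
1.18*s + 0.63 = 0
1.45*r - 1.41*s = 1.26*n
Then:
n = 0.03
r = -0.50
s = -0.53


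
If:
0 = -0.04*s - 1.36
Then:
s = -34.00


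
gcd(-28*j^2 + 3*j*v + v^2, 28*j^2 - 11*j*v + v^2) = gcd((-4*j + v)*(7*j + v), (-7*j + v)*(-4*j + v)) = -4*j + v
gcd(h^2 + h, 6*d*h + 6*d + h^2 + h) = h + 1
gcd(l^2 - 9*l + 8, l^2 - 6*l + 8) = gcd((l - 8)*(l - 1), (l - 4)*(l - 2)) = 1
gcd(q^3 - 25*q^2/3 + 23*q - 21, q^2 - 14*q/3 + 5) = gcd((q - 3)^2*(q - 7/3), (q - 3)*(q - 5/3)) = q - 3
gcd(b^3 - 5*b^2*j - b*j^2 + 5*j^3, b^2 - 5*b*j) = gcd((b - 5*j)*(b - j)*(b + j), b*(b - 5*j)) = b - 5*j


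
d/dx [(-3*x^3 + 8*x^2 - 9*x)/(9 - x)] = (6*x^3 - 89*x^2 + 144*x - 81)/(x^2 - 18*x + 81)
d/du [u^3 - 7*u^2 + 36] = u*(3*u - 14)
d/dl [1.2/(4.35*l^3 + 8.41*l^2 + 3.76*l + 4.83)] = (-15.66*l^2 - 20.184*l - 4.512)/(4.35*l^3 + 8.41*l^2 + 3.76*l + 4.83)^2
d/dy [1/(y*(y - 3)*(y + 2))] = (-y*(y - 3) - y*(y + 2) - (y - 3)*(y + 2))/(y^2*(y - 3)^2*(y + 2)^2)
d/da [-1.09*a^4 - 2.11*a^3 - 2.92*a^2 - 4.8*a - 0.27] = -4.36*a^3 - 6.33*a^2 - 5.84*a - 4.8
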